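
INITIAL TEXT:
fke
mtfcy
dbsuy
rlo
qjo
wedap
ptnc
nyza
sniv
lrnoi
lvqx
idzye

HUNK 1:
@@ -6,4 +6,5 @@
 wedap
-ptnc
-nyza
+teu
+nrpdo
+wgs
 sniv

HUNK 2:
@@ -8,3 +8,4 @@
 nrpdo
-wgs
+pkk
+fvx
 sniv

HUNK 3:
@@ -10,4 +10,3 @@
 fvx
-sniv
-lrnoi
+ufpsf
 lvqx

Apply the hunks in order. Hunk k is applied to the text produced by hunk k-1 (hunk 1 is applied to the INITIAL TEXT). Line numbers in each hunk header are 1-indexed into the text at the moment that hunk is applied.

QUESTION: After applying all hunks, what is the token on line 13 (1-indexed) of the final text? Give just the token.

Hunk 1: at line 6 remove [ptnc,nyza] add [teu,nrpdo,wgs] -> 13 lines: fke mtfcy dbsuy rlo qjo wedap teu nrpdo wgs sniv lrnoi lvqx idzye
Hunk 2: at line 8 remove [wgs] add [pkk,fvx] -> 14 lines: fke mtfcy dbsuy rlo qjo wedap teu nrpdo pkk fvx sniv lrnoi lvqx idzye
Hunk 3: at line 10 remove [sniv,lrnoi] add [ufpsf] -> 13 lines: fke mtfcy dbsuy rlo qjo wedap teu nrpdo pkk fvx ufpsf lvqx idzye
Final line 13: idzye

Answer: idzye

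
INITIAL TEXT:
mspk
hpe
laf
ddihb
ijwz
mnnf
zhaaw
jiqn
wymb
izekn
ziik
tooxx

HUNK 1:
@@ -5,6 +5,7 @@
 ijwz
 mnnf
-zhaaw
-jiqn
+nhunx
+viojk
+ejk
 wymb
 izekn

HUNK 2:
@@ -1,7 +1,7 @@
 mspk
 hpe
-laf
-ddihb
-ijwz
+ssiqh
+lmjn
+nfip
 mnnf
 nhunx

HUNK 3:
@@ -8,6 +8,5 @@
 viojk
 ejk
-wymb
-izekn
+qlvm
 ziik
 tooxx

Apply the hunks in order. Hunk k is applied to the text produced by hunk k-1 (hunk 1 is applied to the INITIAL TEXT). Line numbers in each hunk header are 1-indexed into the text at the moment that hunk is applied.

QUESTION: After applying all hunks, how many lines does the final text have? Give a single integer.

Answer: 12

Derivation:
Hunk 1: at line 5 remove [zhaaw,jiqn] add [nhunx,viojk,ejk] -> 13 lines: mspk hpe laf ddihb ijwz mnnf nhunx viojk ejk wymb izekn ziik tooxx
Hunk 2: at line 1 remove [laf,ddihb,ijwz] add [ssiqh,lmjn,nfip] -> 13 lines: mspk hpe ssiqh lmjn nfip mnnf nhunx viojk ejk wymb izekn ziik tooxx
Hunk 3: at line 8 remove [wymb,izekn] add [qlvm] -> 12 lines: mspk hpe ssiqh lmjn nfip mnnf nhunx viojk ejk qlvm ziik tooxx
Final line count: 12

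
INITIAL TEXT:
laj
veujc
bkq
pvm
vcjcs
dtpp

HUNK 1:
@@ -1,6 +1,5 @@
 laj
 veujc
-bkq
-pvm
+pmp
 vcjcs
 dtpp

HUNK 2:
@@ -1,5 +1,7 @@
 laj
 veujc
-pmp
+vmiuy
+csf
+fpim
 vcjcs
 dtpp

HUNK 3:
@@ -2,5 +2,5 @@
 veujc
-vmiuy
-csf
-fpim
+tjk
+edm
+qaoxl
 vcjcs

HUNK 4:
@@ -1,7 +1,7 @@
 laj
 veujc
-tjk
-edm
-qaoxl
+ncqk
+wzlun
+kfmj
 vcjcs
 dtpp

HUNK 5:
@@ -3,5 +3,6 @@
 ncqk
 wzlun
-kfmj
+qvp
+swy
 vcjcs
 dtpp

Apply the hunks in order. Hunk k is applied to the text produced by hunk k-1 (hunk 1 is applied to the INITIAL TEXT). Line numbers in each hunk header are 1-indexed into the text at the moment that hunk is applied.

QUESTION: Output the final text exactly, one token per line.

Hunk 1: at line 1 remove [bkq,pvm] add [pmp] -> 5 lines: laj veujc pmp vcjcs dtpp
Hunk 2: at line 1 remove [pmp] add [vmiuy,csf,fpim] -> 7 lines: laj veujc vmiuy csf fpim vcjcs dtpp
Hunk 3: at line 2 remove [vmiuy,csf,fpim] add [tjk,edm,qaoxl] -> 7 lines: laj veujc tjk edm qaoxl vcjcs dtpp
Hunk 4: at line 1 remove [tjk,edm,qaoxl] add [ncqk,wzlun,kfmj] -> 7 lines: laj veujc ncqk wzlun kfmj vcjcs dtpp
Hunk 5: at line 3 remove [kfmj] add [qvp,swy] -> 8 lines: laj veujc ncqk wzlun qvp swy vcjcs dtpp

Answer: laj
veujc
ncqk
wzlun
qvp
swy
vcjcs
dtpp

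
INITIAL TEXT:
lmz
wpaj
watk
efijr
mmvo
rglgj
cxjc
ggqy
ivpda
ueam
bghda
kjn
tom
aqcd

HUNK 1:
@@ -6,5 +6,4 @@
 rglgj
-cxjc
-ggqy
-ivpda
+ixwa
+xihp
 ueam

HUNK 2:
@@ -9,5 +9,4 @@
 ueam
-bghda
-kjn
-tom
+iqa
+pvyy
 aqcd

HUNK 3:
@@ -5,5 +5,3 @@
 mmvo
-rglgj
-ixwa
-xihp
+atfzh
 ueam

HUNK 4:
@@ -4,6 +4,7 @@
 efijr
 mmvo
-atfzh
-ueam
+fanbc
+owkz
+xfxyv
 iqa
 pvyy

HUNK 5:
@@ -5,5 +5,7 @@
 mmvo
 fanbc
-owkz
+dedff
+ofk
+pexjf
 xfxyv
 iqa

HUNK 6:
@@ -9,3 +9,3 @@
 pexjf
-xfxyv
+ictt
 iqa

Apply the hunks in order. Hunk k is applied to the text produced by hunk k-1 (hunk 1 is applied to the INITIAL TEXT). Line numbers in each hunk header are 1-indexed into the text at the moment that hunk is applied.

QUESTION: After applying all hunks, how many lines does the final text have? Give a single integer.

Hunk 1: at line 6 remove [cxjc,ggqy,ivpda] add [ixwa,xihp] -> 13 lines: lmz wpaj watk efijr mmvo rglgj ixwa xihp ueam bghda kjn tom aqcd
Hunk 2: at line 9 remove [bghda,kjn,tom] add [iqa,pvyy] -> 12 lines: lmz wpaj watk efijr mmvo rglgj ixwa xihp ueam iqa pvyy aqcd
Hunk 3: at line 5 remove [rglgj,ixwa,xihp] add [atfzh] -> 10 lines: lmz wpaj watk efijr mmvo atfzh ueam iqa pvyy aqcd
Hunk 4: at line 4 remove [atfzh,ueam] add [fanbc,owkz,xfxyv] -> 11 lines: lmz wpaj watk efijr mmvo fanbc owkz xfxyv iqa pvyy aqcd
Hunk 5: at line 5 remove [owkz] add [dedff,ofk,pexjf] -> 13 lines: lmz wpaj watk efijr mmvo fanbc dedff ofk pexjf xfxyv iqa pvyy aqcd
Hunk 6: at line 9 remove [xfxyv] add [ictt] -> 13 lines: lmz wpaj watk efijr mmvo fanbc dedff ofk pexjf ictt iqa pvyy aqcd
Final line count: 13

Answer: 13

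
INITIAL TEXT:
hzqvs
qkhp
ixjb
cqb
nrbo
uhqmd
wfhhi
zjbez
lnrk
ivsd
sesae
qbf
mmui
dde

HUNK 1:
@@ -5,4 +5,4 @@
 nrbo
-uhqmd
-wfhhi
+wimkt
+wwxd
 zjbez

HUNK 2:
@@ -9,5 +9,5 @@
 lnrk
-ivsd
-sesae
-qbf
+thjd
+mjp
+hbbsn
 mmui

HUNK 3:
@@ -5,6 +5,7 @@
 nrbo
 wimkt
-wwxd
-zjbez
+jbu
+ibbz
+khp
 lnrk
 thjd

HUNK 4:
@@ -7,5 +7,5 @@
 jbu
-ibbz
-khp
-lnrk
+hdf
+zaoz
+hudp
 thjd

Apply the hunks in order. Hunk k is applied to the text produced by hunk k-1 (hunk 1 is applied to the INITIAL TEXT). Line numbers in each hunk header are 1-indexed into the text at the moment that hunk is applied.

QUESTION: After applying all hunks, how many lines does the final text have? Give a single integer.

Answer: 15

Derivation:
Hunk 1: at line 5 remove [uhqmd,wfhhi] add [wimkt,wwxd] -> 14 lines: hzqvs qkhp ixjb cqb nrbo wimkt wwxd zjbez lnrk ivsd sesae qbf mmui dde
Hunk 2: at line 9 remove [ivsd,sesae,qbf] add [thjd,mjp,hbbsn] -> 14 lines: hzqvs qkhp ixjb cqb nrbo wimkt wwxd zjbez lnrk thjd mjp hbbsn mmui dde
Hunk 3: at line 5 remove [wwxd,zjbez] add [jbu,ibbz,khp] -> 15 lines: hzqvs qkhp ixjb cqb nrbo wimkt jbu ibbz khp lnrk thjd mjp hbbsn mmui dde
Hunk 4: at line 7 remove [ibbz,khp,lnrk] add [hdf,zaoz,hudp] -> 15 lines: hzqvs qkhp ixjb cqb nrbo wimkt jbu hdf zaoz hudp thjd mjp hbbsn mmui dde
Final line count: 15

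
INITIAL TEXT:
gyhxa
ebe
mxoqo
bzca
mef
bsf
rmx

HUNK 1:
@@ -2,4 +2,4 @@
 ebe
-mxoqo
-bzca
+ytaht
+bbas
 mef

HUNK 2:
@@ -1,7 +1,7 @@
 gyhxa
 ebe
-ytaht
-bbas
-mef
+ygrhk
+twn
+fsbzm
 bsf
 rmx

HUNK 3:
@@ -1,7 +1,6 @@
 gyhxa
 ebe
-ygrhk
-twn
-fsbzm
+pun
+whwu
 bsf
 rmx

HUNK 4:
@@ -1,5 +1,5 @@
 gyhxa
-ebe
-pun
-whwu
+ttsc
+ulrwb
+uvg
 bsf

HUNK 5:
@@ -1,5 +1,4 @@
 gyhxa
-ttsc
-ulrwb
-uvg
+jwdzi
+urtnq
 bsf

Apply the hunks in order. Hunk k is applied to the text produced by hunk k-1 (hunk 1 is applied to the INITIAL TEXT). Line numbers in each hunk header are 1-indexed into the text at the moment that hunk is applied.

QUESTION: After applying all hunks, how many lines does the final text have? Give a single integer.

Hunk 1: at line 2 remove [mxoqo,bzca] add [ytaht,bbas] -> 7 lines: gyhxa ebe ytaht bbas mef bsf rmx
Hunk 2: at line 1 remove [ytaht,bbas,mef] add [ygrhk,twn,fsbzm] -> 7 lines: gyhxa ebe ygrhk twn fsbzm bsf rmx
Hunk 3: at line 1 remove [ygrhk,twn,fsbzm] add [pun,whwu] -> 6 lines: gyhxa ebe pun whwu bsf rmx
Hunk 4: at line 1 remove [ebe,pun,whwu] add [ttsc,ulrwb,uvg] -> 6 lines: gyhxa ttsc ulrwb uvg bsf rmx
Hunk 5: at line 1 remove [ttsc,ulrwb,uvg] add [jwdzi,urtnq] -> 5 lines: gyhxa jwdzi urtnq bsf rmx
Final line count: 5

Answer: 5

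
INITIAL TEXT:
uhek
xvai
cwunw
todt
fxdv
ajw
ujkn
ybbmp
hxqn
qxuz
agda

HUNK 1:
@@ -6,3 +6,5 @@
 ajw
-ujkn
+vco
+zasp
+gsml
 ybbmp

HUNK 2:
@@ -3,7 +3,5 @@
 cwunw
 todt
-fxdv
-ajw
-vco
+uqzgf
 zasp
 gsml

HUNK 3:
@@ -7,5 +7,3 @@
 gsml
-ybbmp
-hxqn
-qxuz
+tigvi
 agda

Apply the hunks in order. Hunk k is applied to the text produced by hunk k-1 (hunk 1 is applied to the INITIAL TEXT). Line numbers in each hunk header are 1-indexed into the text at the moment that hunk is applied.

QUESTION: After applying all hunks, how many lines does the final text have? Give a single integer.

Answer: 9

Derivation:
Hunk 1: at line 6 remove [ujkn] add [vco,zasp,gsml] -> 13 lines: uhek xvai cwunw todt fxdv ajw vco zasp gsml ybbmp hxqn qxuz agda
Hunk 2: at line 3 remove [fxdv,ajw,vco] add [uqzgf] -> 11 lines: uhek xvai cwunw todt uqzgf zasp gsml ybbmp hxqn qxuz agda
Hunk 3: at line 7 remove [ybbmp,hxqn,qxuz] add [tigvi] -> 9 lines: uhek xvai cwunw todt uqzgf zasp gsml tigvi agda
Final line count: 9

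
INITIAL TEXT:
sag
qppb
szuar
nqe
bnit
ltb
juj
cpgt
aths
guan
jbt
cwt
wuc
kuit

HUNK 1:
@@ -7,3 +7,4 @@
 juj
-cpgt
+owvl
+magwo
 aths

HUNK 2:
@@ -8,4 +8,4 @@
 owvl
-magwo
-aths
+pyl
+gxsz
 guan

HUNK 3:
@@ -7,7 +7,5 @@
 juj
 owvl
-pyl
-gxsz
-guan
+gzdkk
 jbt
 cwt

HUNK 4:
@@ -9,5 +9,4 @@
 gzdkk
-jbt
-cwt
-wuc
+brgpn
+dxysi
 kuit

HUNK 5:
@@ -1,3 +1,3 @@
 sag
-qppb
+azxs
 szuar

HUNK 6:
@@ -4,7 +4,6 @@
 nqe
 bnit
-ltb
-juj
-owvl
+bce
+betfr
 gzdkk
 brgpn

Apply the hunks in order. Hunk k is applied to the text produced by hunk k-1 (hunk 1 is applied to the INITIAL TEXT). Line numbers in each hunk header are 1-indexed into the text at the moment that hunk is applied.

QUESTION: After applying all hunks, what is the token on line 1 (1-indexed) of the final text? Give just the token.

Answer: sag

Derivation:
Hunk 1: at line 7 remove [cpgt] add [owvl,magwo] -> 15 lines: sag qppb szuar nqe bnit ltb juj owvl magwo aths guan jbt cwt wuc kuit
Hunk 2: at line 8 remove [magwo,aths] add [pyl,gxsz] -> 15 lines: sag qppb szuar nqe bnit ltb juj owvl pyl gxsz guan jbt cwt wuc kuit
Hunk 3: at line 7 remove [pyl,gxsz,guan] add [gzdkk] -> 13 lines: sag qppb szuar nqe bnit ltb juj owvl gzdkk jbt cwt wuc kuit
Hunk 4: at line 9 remove [jbt,cwt,wuc] add [brgpn,dxysi] -> 12 lines: sag qppb szuar nqe bnit ltb juj owvl gzdkk brgpn dxysi kuit
Hunk 5: at line 1 remove [qppb] add [azxs] -> 12 lines: sag azxs szuar nqe bnit ltb juj owvl gzdkk brgpn dxysi kuit
Hunk 6: at line 4 remove [ltb,juj,owvl] add [bce,betfr] -> 11 lines: sag azxs szuar nqe bnit bce betfr gzdkk brgpn dxysi kuit
Final line 1: sag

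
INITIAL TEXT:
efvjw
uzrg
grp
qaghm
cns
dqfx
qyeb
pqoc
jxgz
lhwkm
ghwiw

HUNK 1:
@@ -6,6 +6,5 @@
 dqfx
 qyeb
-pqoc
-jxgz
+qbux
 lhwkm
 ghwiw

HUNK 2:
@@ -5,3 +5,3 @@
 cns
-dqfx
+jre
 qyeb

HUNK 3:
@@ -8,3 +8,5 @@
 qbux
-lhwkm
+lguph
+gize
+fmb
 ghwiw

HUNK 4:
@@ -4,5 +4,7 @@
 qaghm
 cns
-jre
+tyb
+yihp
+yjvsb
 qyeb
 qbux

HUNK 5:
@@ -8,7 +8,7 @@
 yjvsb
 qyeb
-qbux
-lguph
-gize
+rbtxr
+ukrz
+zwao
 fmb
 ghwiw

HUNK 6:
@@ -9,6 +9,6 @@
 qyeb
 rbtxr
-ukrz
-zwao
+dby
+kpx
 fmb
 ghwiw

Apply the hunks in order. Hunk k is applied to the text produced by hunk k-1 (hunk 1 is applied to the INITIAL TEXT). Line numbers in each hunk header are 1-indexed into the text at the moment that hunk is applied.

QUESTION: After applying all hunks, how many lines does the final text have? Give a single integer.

Answer: 14

Derivation:
Hunk 1: at line 6 remove [pqoc,jxgz] add [qbux] -> 10 lines: efvjw uzrg grp qaghm cns dqfx qyeb qbux lhwkm ghwiw
Hunk 2: at line 5 remove [dqfx] add [jre] -> 10 lines: efvjw uzrg grp qaghm cns jre qyeb qbux lhwkm ghwiw
Hunk 3: at line 8 remove [lhwkm] add [lguph,gize,fmb] -> 12 lines: efvjw uzrg grp qaghm cns jre qyeb qbux lguph gize fmb ghwiw
Hunk 4: at line 4 remove [jre] add [tyb,yihp,yjvsb] -> 14 lines: efvjw uzrg grp qaghm cns tyb yihp yjvsb qyeb qbux lguph gize fmb ghwiw
Hunk 5: at line 8 remove [qbux,lguph,gize] add [rbtxr,ukrz,zwao] -> 14 lines: efvjw uzrg grp qaghm cns tyb yihp yjvsb qyeb rbtxr ukrz zwao fmb ghwiw
Hunk 6: at line 9 remove [ukrz,zwao] add [dby,kpx] -> 14 lines: efvjw uzrg grp qaghm cns tyb yihp yjvsb qyeb rbtxr dby kpx fmb ghwiw
Final line count: 14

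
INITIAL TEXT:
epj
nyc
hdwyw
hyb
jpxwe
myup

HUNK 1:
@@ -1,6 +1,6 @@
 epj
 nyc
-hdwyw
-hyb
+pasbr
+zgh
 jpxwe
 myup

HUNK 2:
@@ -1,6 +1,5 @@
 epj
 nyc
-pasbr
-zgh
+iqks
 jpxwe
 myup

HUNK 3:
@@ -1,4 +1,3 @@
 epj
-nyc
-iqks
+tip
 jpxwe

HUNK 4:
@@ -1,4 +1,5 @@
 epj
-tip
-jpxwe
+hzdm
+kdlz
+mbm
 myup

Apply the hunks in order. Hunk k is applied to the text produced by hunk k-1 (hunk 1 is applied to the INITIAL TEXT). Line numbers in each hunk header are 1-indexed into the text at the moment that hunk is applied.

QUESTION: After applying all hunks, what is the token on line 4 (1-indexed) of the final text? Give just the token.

Hunk 1: at line 1 remove [hdwyw,hyb] add [pasbr,zgh] -> 6 lines: epj nyc pasbr zgh jpxwe myup
Hunk 2: at line 1 remove [pasbr,zgh] add [iqks] -> 5 lines: epj nyc iqks jpxwe myup
Hunk 3: at line 1 remove [nyc,iqks] add [tip] -> 4 lines: epj tip jpxwe myup
Hunk 4: at line 1 remove [tip,jpxwe] add [hzdm,kdlz,mbm] -> 5 lines: epj hzdm kdlz mbm myup
Final line 4: mbm

Answer: mbm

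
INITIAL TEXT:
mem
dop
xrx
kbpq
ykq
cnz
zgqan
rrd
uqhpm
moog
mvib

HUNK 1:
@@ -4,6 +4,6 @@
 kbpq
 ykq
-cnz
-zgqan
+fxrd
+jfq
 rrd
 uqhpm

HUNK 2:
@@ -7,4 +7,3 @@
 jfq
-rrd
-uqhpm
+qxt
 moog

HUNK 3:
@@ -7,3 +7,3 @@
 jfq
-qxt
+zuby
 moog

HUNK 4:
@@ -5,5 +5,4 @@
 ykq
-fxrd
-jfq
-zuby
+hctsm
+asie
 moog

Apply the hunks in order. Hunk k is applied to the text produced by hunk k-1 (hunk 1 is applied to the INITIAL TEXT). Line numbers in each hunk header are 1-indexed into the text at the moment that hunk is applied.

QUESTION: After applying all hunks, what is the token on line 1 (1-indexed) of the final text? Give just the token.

Hunk 1: at line 4 remove [cnz,zgqan] add [fxrd,jfq] -> 11 lines: mem dop xrx kbpq ykq fxrd jfq rrd uqhpm moog mvib
Hunk 2: at line 7 remove [rrd,uqhpm] add [qxt] -> 10 lines: mem dop xrx kbpq ykq fxrd jfq qxt moog mvib
Hunk 3: at line 7 remove [qxt] add [zuby] -> 10 lines: mem dop xrx kbpq ykq fxrd jfq zuby moog mvib
Hunk 4: at line 5 remove [fxrd,jfq,zuby] add [hctsm,asie] -> 9 lines: mem dop xrx kbpq ykq hctsm asie moog mvib
Final line 1: mem

Answer: mem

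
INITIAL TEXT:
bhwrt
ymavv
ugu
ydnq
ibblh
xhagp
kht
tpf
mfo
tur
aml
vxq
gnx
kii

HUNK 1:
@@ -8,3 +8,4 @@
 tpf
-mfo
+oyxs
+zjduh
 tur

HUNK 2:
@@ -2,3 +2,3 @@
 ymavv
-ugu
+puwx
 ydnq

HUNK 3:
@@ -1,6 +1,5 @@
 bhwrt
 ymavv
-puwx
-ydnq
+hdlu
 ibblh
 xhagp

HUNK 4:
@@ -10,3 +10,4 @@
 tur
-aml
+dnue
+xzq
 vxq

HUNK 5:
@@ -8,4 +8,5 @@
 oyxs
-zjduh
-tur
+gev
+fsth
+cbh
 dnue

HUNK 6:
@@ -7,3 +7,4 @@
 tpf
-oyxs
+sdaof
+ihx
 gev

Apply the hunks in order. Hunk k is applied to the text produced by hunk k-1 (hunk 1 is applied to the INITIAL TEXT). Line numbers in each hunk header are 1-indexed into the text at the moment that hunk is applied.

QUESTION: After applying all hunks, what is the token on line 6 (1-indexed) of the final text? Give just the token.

Answer: kht

Derivation:
Hunk 1: at line 8 remove [mfo] add [oyxs,zjduh] -> 15 lines: bhwrt ymavv ugu ydnq ibblh xhagp kht tpf oyxs zjduh tur aml vxq gnx kii
Hunk 2: at line 2 remove [ugu] add [puwx] -> 15 lines: bhwrt ymavv puwx ydnq ibblh xhagp kht tpf oyxs zjduh tur aml vxq gnx kii
Hunk 3: at line 1 remove [puwx,ydnq] add [hdlu] -> 14 lines: bhwrt ymavv hdlu ibblh xhagp kht tpf oyxs zjduh tur aml vxq gnx kii
Hunk 4: at line 10 remove [aml] add [dnue,xzq] -> 15 lines: bhwrt ymavv hdlu ibblh xhagp kht tpf oyxs zjduh tur dnue xzq vxq gnx kii
Hunk 5: at line 8 remove [zjduh,tur] add [gev,fsth,cbh] -> 16 lines: bhwrt ymavv hdlu ibblh xhagp kht tpf oyxs gev fsth cbh dnue xzq vxq gnx kii
Hunk 6: at line 7 remove [oyxs] add [sdaof,ihx] -> 17 lines: bhwrt ymavv hdlu ibblh xhagp kht tpf sdaof ihx gev fsth cbh dnue xzq vxq gnx kii
Final line 6: kht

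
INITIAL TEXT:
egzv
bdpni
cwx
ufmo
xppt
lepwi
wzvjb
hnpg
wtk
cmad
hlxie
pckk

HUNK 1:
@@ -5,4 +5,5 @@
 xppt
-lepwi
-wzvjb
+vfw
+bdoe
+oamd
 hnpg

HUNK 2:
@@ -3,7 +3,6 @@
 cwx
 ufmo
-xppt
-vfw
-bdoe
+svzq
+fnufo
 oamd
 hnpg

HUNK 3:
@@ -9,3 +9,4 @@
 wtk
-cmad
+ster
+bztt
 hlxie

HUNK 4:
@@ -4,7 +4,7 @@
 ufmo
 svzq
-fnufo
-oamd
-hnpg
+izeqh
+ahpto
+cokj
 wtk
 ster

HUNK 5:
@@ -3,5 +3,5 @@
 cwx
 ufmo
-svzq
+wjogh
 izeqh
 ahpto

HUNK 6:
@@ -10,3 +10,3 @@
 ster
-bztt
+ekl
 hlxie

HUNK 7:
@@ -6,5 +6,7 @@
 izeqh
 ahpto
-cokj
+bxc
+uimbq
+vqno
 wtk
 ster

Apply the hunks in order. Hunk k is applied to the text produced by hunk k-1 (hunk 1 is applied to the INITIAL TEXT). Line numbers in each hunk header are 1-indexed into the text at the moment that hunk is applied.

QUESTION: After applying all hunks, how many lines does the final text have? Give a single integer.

Hunk 1: at line 5 remove [lepwi,wzvjb] add [vfw,bdoe,oamd] -> 13 lines: egzv bdpni cwx ufmo xppt vfw bdoe oamd hnpg wtk cmad hlxie pckk
Hunk 2: at line 3 remove [xppt,vfw,bdoe] add [svzq,fnufo] -> 12 lines: egzv bdpni cwx ufmo svzq fnufo oamd hnpg wtk cmad hlxie pckk
Hunk 3: at line 9 remove [cmad] add [ster,bztt] -> 13 lines: egzv bdpni cwx ufmo svzq fnufo oamd hnpg wtk ster bztt hlxie pckk
Hunk 4: at line 4 remove [fnufo,oamd,hnpg] add [izeqh,ahpto,cokj] -> 13 lines: egzv bdpni cwx ufmo svzq izeqh ahpto cokj wtk ster bztt hlxie pckk
Hunk 5: at line 3 remove [svzq] add [wjogh] -> 13 lines: egzv bdpni cwx ufmo wjogh izeqh ahpto cokj wtk ster bztt hlxie pckk
Hunk 6: at line 10 remove [bztt] add [ekl] -> 13 lines: egzv bdpni cwx ufmo wjogh izeqh ahpto cokj wtk ster ekl hlxie pckk
Hunk 7: at line 6 remove [cokj] add [bxc,uimbq,vqno] -> 15 lines: egzv bdpni cwx ufmo wjogh izeqh ahpto bxc uimbq vqno wtk ster ekl hlxie pckk
Final line count: 15

Answer: 15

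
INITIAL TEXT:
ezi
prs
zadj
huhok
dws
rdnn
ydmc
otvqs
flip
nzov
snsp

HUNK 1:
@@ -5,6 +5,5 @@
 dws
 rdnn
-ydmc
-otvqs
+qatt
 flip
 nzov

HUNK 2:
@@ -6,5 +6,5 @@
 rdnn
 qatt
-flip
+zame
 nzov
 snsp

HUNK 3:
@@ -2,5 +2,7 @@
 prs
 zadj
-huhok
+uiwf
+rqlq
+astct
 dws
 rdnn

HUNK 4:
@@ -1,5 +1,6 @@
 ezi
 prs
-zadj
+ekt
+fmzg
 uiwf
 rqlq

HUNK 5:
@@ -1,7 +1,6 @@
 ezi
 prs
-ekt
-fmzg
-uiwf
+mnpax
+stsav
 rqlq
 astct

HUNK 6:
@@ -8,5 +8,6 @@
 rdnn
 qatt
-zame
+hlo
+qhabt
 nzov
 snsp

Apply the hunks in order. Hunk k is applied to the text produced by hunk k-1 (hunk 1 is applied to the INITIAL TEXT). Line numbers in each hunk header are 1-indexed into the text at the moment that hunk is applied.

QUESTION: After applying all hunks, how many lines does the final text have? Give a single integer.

Hunk 1: at line 5 remove [ydmc,otvqs] add [qatt] -> 10 lines: ezi prs zadj huhok dws rdnn qatt flip nzov snsp
Hunk 2: at line 6 remove [flip] add [zame] -> 10 lines: ezi prs zadj huhok dws rdnn qatt zame nzov snsp
Hunk 3: at line 2 remove [huhok] add [uiwf,rqlq,astct] -> 12 lines: ezi prs zadj uiwf rqlq astct dws rdnn qatt zame nzov snsp
Hunk 4: at line 1 remove [zadj] add [ekt,fmzg] -> 13 lines: ezi prs ekt fmzg uiwf rqlq astct dws rdnn qatt zame nzov snsp
Hunk 5: at line 1 remove [ekt,fmzg,uiwf] add [mnpax,stsav] -> 12 lines: ezi prs mnpax stsav rqlq astct dws rdnn qatt zame nzov snsp
Hunk 6: at line 8 remove [zame] add [hlo,qhabt] -> 13 lines: ezi prs mnpax stsav rqlq astct dws rdnn qatt hlo qhabt nzov snsp
Final line count: 13

Answer: 13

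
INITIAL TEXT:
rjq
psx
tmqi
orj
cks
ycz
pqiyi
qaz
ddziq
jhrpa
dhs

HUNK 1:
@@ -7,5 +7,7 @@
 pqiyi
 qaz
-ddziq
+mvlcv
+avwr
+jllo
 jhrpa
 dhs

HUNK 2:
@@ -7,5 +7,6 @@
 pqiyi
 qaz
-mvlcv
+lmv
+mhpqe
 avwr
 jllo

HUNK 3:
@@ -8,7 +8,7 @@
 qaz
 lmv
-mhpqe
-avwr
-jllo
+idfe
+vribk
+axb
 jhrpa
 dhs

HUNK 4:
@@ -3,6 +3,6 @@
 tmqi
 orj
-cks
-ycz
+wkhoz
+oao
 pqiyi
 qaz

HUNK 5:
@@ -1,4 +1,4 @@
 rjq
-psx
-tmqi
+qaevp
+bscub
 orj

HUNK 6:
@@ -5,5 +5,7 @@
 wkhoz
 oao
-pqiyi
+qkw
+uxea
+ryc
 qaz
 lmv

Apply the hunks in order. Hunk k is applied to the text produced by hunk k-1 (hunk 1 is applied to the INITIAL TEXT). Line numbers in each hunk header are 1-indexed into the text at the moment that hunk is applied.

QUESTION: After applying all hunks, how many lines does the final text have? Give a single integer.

Hunk 1: at line 7 remove [ddziq] add [mvlcv,avwr,jllo] -> 13 lines: rjq psx tmqi orj cks ycz pqiyi qaz mvlcv avwr jllo jhrpa dhs
Hunk 2: at line 7 remove [mvlcv] add [lmv,mhpqe] -> 14 lines: rjq psx tmqi orj cks ycz pqiyi qaz lmv mhpqe avwr jllo jhrpa dhs
Hunk 3: at line 8 remove [mhpqe,avwr,jllo] add [idfe,vribk,axb] -> 14 lines: rjq psx tmqi orj cks ycz pqiyi qaz lmv idfe vribk axb jhrpa dhs
Hunk 4: at line 3 remove [cks,ycz] add [wkhoz,oao] -> 14 lines: rjq psx tmqi orj wkhoz oao pqiyi qaz lmv idfe vribk axb jhrpa dhs
Hunk 5: at line 1 remove [psx,tmqi] add [qaevp,bscub] -> 14 lines: rjq qaevp bscub orj wkhoz oao pqiyi qaz lmv idfe vribk axb jhrpa dhs
Hunk 6: at line 5 remove [pqiyi] add [qkw,uxea,ryc] -> 16 lines: rjq qaevp bscub orj wkhoz oao qkw uxea ryc qaz lmv idfe vribk axb jhrpa dhs
Final line count: 16

Answer: 16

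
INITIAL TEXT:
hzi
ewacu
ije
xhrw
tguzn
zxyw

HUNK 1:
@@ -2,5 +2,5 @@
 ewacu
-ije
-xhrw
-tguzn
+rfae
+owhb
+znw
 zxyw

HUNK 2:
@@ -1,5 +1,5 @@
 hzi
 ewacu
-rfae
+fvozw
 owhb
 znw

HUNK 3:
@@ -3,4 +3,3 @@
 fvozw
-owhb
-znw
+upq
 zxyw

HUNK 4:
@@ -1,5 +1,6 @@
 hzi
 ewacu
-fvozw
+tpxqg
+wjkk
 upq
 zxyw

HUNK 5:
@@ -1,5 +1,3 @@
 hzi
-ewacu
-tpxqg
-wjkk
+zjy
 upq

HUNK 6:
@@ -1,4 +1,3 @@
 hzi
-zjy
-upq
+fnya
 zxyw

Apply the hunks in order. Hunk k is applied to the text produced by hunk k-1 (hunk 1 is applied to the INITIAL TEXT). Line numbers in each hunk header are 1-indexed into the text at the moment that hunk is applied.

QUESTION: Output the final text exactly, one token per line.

Hunk 1: at line 2 remove [ije,xhrw,tguzn] add [rfae,owhb,znw] -> 6 lines: hzi ewacu rfae owhb znw zxyw
Hunk 2: at line 1 remove [rfae] add [fvozw] -> 6 lines: hzi ewacu fvozw owhb znw zxyw
Hunk 3: at line 3 remove [owhb,znw] add [upq] -> 5 lines: hzi ewacu fvozw upq zxyw
Hunk 4: at line 1 remove [fvozw] add [tpxqg,wjkk] -> 6 lines: hzi ewacu tpxqg wjkk upq zxyw
Hunk 5: at line 1 remove [ewacu,tpxqg,wjkk] add [zjy] -> 4 lines: hzi zjy upq zxyw
Hunk 6: at line 1 remove [zjy,upq] add [fnya] -> 3 lines: hzi fnya zxyw

Answer: hzi
fnya
zxyw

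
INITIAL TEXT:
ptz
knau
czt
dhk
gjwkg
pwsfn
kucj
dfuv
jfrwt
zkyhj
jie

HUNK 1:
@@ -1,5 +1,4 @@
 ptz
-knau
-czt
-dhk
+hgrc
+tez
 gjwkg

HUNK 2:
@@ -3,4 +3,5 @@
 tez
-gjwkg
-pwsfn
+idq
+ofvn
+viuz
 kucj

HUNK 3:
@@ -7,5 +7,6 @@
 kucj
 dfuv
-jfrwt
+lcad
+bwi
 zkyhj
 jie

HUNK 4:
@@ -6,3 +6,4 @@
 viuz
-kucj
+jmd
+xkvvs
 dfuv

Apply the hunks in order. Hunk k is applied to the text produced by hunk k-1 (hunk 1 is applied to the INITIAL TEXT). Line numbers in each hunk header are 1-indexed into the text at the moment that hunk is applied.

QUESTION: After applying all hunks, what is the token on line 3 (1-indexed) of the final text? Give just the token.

Answer: tez

Derivation:
Hunk 1: at line 1 remove [knau,czt,dhk] add [hgrc,tez] -> 10 lines: ptz hgrc tez gjwkg pwsfn kucj dfuv jfrwt zkyhj jie
Hunk 2: at line 3 remove [gjwkg,pwsfn] add [idq,ofvn,viuz] -> 11 lines: ptz hgrc tez idq ofvn viuz kucj dfuv jfrwt zkyhj jie
Hunk 3: at line 7 remove [jfrwt] add [lcad,bwi] -> 12 lines: ptz hgrc tez idq ofvn viuz kucj dfuv lcad bwi zkyhj jie
Hunk 4: at line 6 remove [kucj] add [jmd,xkvvs] -> 13 lines: ptz hgrc tez idq ofvn viuz jmd xkvvs dfuv lcad bwi zkyhj jie
Final line 3: tez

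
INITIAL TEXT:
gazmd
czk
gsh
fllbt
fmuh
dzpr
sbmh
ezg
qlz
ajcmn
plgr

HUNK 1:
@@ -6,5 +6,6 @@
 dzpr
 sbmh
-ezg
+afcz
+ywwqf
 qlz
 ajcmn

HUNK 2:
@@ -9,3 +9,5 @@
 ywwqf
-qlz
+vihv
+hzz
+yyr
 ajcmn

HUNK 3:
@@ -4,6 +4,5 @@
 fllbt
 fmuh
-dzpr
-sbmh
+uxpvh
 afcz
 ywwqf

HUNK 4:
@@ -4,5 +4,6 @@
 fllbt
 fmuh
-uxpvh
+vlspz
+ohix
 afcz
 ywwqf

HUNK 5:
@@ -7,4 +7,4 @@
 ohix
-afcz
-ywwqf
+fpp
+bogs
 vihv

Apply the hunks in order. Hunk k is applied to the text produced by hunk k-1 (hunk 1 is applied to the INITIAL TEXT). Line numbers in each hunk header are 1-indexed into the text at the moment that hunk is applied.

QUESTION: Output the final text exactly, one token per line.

Hunk 1: at line 6 remove [ezg] add [afcz,ywwqf] -> 12 lines: gazmd czk gsh fllbt fmuh dzpr sbmh afcz ywwqf qlz ajcmn plgr
Hunk 2: at line 9 remove [qlz] add [vihv,hzz,yyr] -> 14 lines: gazmd czk gsh fllbt fmuh dzpr sbmh afcz ywwqf vihv hzz yyr ajcmn plgr
Hunk 3: at line 4 remove [dzpr,sbmh] add [uxpvh] -> 13 lines: gazmd czk gsh fllbt fmuh uxpvh afcz ywwqf vihv hzz yyr ajcmn plgr
Hunk 4: at line 4 remove [uxpvh] add [vlspz,ohix] -> 14 lines: gazmd czk gsh fllbt fmuh vlspz ohix afcz ywwqf vihv hzz yyr ajcmn plgr
Hunk 5: at line 7 remove [afcz,ywwqf] add [fpp,bogs] -> 14 lines: gazmd czk gsh fllbt fmuh vlspz ohix fpp bogs vihv hzz yyr ajcmn plgr

Answer: gazmd
czk
gsh
fllbt
fmuh
vlspz
ohix
fpp
bogs
vihv
hzz
yyr
ajcmn
plgr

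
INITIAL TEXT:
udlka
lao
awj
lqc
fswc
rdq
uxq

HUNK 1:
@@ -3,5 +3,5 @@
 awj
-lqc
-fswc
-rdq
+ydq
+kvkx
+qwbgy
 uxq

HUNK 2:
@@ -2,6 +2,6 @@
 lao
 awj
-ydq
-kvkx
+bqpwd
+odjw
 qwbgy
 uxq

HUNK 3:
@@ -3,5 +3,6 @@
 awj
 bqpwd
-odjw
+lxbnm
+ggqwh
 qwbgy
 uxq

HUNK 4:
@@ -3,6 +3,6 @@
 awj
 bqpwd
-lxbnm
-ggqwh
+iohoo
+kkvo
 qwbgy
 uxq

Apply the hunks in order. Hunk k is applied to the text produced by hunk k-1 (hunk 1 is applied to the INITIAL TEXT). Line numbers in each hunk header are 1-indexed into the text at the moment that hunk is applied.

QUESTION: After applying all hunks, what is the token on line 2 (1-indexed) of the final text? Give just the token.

Hunk 1: at line 3 remove [lqc,fswc,rdq] add [ydq,kvkx,qwbgy] -> 7 lines: udlka lao awj ydq kvkx qwbgy uxq
Hunk 2: at line 2 remove [ydq,kvkx] add [bqpwd,odjw] -> 7 lines: udlka lao awj bqpwd odjw qwbgy uxq
Hunk 3: at line 3 remove [odjw] add [lxbnm,ggqwh] -> 8 lines: udlka lao awj bqpwd lxbnm ggqwh qwbgy uxq
Hunk 4: at line 3 remove [lxbnm,ggqwh] add [iohoo,kkvo] -> 8 lines: udlka lao awj bqpwd iohoo kkvo qwbgy uxq
Final line 2: lao

Answer: lao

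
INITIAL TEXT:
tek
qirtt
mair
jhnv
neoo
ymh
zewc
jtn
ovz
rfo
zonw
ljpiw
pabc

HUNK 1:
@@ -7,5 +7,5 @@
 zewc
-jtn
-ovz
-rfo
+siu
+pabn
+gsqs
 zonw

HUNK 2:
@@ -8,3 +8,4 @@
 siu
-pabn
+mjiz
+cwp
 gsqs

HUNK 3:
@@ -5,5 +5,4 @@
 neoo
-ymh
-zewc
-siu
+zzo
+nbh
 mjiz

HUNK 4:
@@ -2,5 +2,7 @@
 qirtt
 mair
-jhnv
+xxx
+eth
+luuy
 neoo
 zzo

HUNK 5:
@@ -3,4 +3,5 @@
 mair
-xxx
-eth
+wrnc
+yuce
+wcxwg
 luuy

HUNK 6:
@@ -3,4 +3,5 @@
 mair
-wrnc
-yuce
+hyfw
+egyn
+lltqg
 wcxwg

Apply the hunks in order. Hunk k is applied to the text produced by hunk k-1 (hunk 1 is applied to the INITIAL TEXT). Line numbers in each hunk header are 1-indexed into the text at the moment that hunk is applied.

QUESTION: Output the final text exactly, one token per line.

Hunk 1: at line 7 remove [jtn,ovz,rfo] add [siu,pabn,gsqs] -> 13 lines: tek qirtt mair jhnv neoo ymh zewc siu pabn gsqs zonw ljpiw pabc
Hunk 2: at line 8 remove [pabn] add [mjiz,cwp] -> 14 lines: tek qirtt mair jhnv neoo ymh zewc siu mjiz cwp gsqs zonw ljpiw pabc
Hunk 3: at line 5 remove [ymh,zewc,siu] add [zzo,nbh] -> 13 lines: tek qirtt mair jhnv neoo zzo nbh mjiz cwp gsqs zonw ljpiw pabc
Hunk 4: at line 2 remove [jhnv] add [xxx,eth,luuy] -> 15 lines: tek qirtt mair xxx eth luuy neoo zzo nbh mjiz cwp gsqs zonw ljpiw pabc
Hunk 5: at line 3 remove [xxx,eth] add [wrnc,yuce,wcxwg] -> 16 lines: tek qirtt mair wrnc yuce wcxwg luuy neoo zzo nbh mjiz cwp gsqs zonw ljpiw pabc
Hunk 6: at line 3 remove [wrnc,yuce] add [hyfw,egyn,lltqg] -> 17 lines: tek qirtt mair hyfw egyn lltqg wcxwg luuy neoo zzo nbh mjiz cwp gsqs zonw ljpiw pabc

Answer: tek
qirtt
mair
hyfw
egyn
lltqg
wcxwg
luuy
neoo
zzo
nbh
mjiz
cwp
gsqs
zonw
ljpiw
pabc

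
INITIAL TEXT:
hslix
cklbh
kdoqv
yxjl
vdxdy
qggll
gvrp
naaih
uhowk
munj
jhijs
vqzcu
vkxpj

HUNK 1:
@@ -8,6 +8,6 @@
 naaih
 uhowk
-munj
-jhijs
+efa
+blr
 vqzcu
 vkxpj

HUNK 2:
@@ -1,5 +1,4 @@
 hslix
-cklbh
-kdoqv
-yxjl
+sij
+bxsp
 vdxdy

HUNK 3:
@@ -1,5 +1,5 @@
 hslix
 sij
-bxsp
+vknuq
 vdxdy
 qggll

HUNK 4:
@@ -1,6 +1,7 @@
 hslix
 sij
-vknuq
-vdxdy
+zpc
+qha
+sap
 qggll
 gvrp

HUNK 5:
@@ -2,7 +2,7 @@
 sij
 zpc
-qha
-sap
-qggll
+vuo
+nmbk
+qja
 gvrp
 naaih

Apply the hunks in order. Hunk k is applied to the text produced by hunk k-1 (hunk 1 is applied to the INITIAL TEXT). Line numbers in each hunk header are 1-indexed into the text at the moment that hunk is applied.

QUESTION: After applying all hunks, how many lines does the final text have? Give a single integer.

Answer: 13

Derivation:
Hunk 1: at line 8 remove [munj,jhijs] add [efa,blr] -> 13 lines: hslix cklbh kdoqv yxjl vdxdy qggll gvrp naaih uhowk efa blr vqzcu vkxpj
Hunk 2: at line 1 remove [cklbh,kdoqv,yxjl] add [sij,bxsp] -> 12 lines: hslix sij bxsp vdxdy qggll gvrp naaih uhowk efa blr vqzcu vkxpj
Hunk 3: at line 1 remove [bxsp] add [vknuq] -> 12 lines: hslix sij vknuq vdxdy qggll gvrp naaih uhowk efa blr vqzcu vkxpj
Hunk 4: at line 1 remove [vknuq,vdxdy] add [zpc,qha,sap] -> 13 lines: hslix sij zpc qha sap qggll gvrp naaih uhowk efa blr vqzcu vkxpj
Hunk 5: at line 2 remove [qha,sap,qggll] add [vuo,nmbk,qja] -> 13 lines: hslix sij zpc vuo nmbk qja gvrp naaih uhowk efa blr vqzcu vkxpj
Final line count: 13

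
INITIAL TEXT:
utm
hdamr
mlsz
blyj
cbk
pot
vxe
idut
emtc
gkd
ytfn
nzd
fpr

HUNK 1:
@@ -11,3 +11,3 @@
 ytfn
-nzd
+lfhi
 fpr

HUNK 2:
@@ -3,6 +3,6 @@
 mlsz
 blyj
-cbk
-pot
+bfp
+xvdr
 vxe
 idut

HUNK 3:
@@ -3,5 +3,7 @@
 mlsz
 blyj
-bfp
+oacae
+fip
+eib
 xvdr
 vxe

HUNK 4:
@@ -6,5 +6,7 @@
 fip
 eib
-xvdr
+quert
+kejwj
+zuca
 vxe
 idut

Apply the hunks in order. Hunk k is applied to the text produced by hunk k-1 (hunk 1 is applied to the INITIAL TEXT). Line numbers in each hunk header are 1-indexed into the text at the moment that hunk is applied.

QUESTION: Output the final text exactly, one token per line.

Hunk 1: at line 11 remove [nzd] add [lfhi] -> 13 lines: utm hdamr mlsz blyj cbk pot vxe idut emtc gkd ytfn lfhi fpr
Hunk 2: at line 3 remove [cbk,pot] add [bfp,xvdr] -> 13 lines: utm hdamr mlsz blyj bfp xvdr vxe idut emtc gkd ytfn lfhi fpr
Hunk 3: at line 3 remove [bfp] add [oacae,fip,eib] -> 15 lines: utm hdamr mlsz blyj oacae fip eib xvdr vxe idut emtc gkd ytfn lfhi fpr
Hunk 4: at line 6 remove [xvdr] add [quert,kejwj,zuca] -> 17 lines: utm hdamr mlsz blyj oacae fip eib quert kejwj zuca vxe idut emtc gkd ytfn lfhi fpr

Answer: utm
hdamr
mlsz
blyj
oacae
fip
eib
quert
kejwj
zuca
vxe
idut
emtc
gkd
ytfn
lfhi
fpr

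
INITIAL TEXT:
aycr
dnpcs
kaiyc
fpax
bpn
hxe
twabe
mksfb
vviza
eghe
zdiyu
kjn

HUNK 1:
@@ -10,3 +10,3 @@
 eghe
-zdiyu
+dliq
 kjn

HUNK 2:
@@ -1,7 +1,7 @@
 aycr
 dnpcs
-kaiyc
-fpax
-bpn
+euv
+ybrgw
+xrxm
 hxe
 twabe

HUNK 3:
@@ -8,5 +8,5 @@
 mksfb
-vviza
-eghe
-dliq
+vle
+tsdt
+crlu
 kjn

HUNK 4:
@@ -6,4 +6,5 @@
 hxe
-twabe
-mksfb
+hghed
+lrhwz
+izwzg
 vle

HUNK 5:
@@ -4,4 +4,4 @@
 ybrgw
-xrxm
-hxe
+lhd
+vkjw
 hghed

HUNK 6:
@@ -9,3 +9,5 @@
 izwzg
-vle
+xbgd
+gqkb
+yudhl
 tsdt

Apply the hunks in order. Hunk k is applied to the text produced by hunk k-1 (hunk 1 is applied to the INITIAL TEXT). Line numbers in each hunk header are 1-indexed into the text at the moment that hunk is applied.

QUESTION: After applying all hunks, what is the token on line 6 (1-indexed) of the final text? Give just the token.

Answer: vkjw

Derivation:
Hunk 1: at line 10 remove [zdiyu] add [dliq] -> 12 lines: aycr dnpcs kaiyc fpax bpn hxe twabe mksfb vviza eghe dliq kjn
Hunk 2: at line 1 remove [kaiyc,fpax,bpn] add [euv,ybrgw,xrxm] -> 12 lines: aycr dnpcs euv ybrgw xrxm hxe twabe mksfb vviza eghe dliq kjn
Hunk 3: at line 8 remove [vviza,eghe,dliq] add [vle,tsdt,crlu] -> 12 lines: aycr dnpcs euv ybrgw xrxm hxe twabe mksfb vle tsdt crlu kjn
Hunk 4: at line 6 remove [twabe,mksfb] add [hghed,lrhwz,izwzg] -> 13 lines: aycr dnpcs euv ybrgw xrxm hxe hghed lrhwz izwzg vle tsdt crlu kjn
Hunk 5: at line 4 remove [xrxm,hxe] add [lhd,vkjw] -> 13 lines: aycr dnpcs euv ybrgw lhd vkjw hghed lrhwz izwzg vle tsdt crlu kjn
Hunk 6: at line 9 remove [vle] add [xbgd,gqkb,yudhl] -> 15 lines: aycr dnpcs euv ybrgw lhd vkjw hghed lrhwz izwzg xbgd gqkb yudhl tsdt crlu kjn
Final line 6: vkjw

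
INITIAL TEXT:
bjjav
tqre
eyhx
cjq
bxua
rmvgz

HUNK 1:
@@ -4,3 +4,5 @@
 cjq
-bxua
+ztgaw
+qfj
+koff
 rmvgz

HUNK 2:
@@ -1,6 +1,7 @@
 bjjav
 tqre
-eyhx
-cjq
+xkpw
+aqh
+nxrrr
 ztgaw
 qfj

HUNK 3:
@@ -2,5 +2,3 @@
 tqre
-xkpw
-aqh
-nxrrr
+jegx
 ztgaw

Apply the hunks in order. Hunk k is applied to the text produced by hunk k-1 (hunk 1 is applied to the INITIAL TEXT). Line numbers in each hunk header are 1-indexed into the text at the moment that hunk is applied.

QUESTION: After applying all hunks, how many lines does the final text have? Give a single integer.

Hunk 1: at line 4 remove [bxua] add [ztgaw,qfj,koff] -> 8 lines: bjjav tqre eyhx cjq ztgaw qfj koff rmvgz
Hunk 2: at line 1 remove [eyhx,cjq] add [xkpw,aqh,nxrrr] -> 9 lines: bjjav tqre xkpw aqh nxrrr ztgaw qfj koff rmvgz
Hunk 3: at line 2 remove [xkpw,aqh,nxrrr] add [jegx] -> 7 lines: bjjav tqre jegx ztgaw qfj koff rmvgz
Final line count: 7

Answer: 7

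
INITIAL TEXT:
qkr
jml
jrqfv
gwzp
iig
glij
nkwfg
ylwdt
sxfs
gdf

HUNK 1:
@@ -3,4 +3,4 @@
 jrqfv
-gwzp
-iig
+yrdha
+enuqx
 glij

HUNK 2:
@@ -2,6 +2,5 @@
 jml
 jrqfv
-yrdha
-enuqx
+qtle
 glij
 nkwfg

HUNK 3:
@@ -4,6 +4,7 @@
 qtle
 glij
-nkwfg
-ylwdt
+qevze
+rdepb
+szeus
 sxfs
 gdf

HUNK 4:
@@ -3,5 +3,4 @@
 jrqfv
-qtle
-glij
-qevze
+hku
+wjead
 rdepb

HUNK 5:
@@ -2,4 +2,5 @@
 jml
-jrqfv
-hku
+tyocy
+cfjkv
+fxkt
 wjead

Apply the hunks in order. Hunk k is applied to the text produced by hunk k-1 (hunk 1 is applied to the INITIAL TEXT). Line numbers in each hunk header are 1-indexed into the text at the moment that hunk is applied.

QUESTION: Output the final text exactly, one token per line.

Hunk 1: at line 3 remove [gwzp,iig] add [yrdha,enuqx] -> 10 lines: qkr jml jrqfv yrdha enuqx glij nkwfg ylwdt sxfs gdf
Hunk 2: at line 2 remove [yrdha,enuqx] add [qtle] -> 9 lines: qkr jml jrqfv qtle glij nkwfg ylwdt sxfs gdf
Hunk 3: at line 4 remove [nkwfg,ylwdt] add [qevze,rdepb,szeus] -> 10 lines: qkr jml jrqfv qtle glij qevze rdepb szeus sxfs gdf
Hunk 4: at line 3 remove [qtle,glij,qevze] add [hku,wjead] -> 9 lines: qkr jml jrqfv hku wjead rdepb szeus sxfs gdf
Hunk 5: at line 2 remove [jrqfv,hku] add [tyocy,cfjkv,fxkt] -> 10 lines: qkr jml tyocy cfjkv fxkt wjead rdepb szeus sxfs gdf

Answer: qkr
jml
tyocy
cfjkv
fxkt
wjead
rdepb
szeus
sxfs
gdf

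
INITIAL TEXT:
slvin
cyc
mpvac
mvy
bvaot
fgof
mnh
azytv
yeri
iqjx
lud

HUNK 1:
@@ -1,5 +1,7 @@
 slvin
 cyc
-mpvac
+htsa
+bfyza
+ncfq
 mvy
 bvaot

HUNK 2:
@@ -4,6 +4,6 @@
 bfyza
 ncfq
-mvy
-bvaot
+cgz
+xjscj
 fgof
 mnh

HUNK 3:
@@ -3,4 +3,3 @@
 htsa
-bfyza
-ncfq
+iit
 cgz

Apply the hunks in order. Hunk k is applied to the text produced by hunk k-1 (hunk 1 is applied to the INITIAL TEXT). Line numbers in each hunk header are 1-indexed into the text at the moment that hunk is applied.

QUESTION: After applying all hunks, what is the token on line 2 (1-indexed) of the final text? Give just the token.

Answer: cyc

Derivation:
Hunk 1: at line 1 remove [mpvac] add [htsa,bfyza,ncfq] -> 13 lines: slvin cyc htsa bfyza ncfq mvy bvaot fgof mnh azytv yeri iqjx lud
Hunk 2: at line 4 remove [mvy,bvaot] add [cgz,xjscj] -> 13 lines: slvin cyc htsa bfyza ncfq cgz xjscj fgof mnh azytv yeri iqjx lud
Hunk 3: at line 3 remove [bfyza,ncfq] add [iit] -> 12 lines: slvin cyc htsa iit cgz xjscj fgof mnh azytv yeri iqjx lud
Final line 2: cyc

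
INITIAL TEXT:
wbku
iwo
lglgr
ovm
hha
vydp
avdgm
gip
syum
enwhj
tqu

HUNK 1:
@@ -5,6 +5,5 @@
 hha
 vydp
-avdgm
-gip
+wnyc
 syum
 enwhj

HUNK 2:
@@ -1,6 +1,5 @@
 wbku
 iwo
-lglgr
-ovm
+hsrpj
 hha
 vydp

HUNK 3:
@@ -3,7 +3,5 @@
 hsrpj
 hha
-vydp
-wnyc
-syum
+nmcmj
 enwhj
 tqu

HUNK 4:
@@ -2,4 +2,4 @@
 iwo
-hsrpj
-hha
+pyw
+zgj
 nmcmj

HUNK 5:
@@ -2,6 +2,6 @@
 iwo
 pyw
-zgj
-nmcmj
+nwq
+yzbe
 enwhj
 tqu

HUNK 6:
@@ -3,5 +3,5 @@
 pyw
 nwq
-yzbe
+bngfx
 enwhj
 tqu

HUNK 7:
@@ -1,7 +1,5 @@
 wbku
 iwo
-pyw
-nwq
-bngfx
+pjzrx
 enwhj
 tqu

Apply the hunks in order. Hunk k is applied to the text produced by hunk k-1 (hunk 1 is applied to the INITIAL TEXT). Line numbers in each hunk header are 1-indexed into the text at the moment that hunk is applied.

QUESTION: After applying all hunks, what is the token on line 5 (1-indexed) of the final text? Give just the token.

Hunk 1: at line 5 remove [avdgm,gip] add [wnyc] -> 10 lines: wbku iwo lglgr ovm hha vydp wnyc syum enwhj tqu
Hunk 2: at line 1 remove [lglgr,ovm] add [hsrpj] -> 9 lines: wbku iwo hsrpj hha vydp wnyc syum enwhj tqu
Hunk 3: at line 3 remove [vydp,wnyc,syum] add [nmcmj] -> 7 lines: wbku iwo hsrpj hha nmcmj enwhj tqu
Hunk 4: at line 2 remove [hsrpj,hha] add [pyw,zgj] -> 7 lines: wbku iwo pyw zgj nmcmj enwhj tqu
Hunk 5: at line 2 remove [zgj,nmcmj] add [nwq,yzbe] -> 7 lines: wbku iwo pyw nwq yzbe enwhj tqu
Hunk 6: at line 3 remove [yzbe] add [bngfx] -> 7 lines: wbku iwo pyw nwq bngfx enwhj tqu
Hunk 7: at line 1 remove [pyw,nwq,bngfx] add [pjzrx] -> 5 lines: wbku iwo pjzrx enwhj tqu
Final line 5: tqu

Answer: tqu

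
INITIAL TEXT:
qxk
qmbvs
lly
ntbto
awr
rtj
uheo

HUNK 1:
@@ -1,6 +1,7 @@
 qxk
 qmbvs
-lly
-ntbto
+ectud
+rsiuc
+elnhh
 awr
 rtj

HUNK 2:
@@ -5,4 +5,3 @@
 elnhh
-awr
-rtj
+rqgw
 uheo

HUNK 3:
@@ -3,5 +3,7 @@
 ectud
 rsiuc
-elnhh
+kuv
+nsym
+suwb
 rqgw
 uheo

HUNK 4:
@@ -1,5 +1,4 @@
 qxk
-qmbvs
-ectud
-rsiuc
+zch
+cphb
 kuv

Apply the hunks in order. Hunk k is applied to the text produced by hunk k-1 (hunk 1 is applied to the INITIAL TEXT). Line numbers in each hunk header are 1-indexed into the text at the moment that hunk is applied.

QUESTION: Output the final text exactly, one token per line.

Answer: qxk
zch
cphb
kuv
nsym
suwb
rqgw
uheo

Derivation:
Hunk 1: at line 1 remove [lly,ntbto] add [ectud,rsiuc,elnhh] -> 8 lines: qxk qmbvs ectud rsiuc elnhh awr rtj uheo
Hunk 2: at line 5 remove [awr,rtj] add [rqgw] -> 7 lines: qxk qmbvs ectud rsiuc elnhh rqgw uheo
Hunk 3: at line 3 remove [elnhh] add [kuv,nsym,suwb] -> 9 lines: qxk qmbvs ectud rsiuc kuv nsym suwb rqgw uheo
Hunk 4: at line 1 remove [qmbvs,ectud,rsiuc] add [zch,cphb] -> 8 lines: qxk zch cphb kuv nsym suwb rqgw uheo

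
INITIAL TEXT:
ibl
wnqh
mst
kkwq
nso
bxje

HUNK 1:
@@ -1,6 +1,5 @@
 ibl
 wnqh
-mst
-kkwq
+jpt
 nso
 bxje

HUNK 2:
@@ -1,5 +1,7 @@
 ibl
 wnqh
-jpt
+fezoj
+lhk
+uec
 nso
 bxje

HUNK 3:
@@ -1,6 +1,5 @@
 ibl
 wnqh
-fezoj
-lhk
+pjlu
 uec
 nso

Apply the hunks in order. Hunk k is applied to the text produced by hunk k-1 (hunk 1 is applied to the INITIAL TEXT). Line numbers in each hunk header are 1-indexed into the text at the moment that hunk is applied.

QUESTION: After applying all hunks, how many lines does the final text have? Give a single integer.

Answer: 6

Derivation:
Hunk 1: at line 1 remove [mst,kkwq] add [jpt] -> 5 lines: ibl wnqh jpt nso bxje
Hunk 2: at line 1 remove [jpt] add [fezoj,lhk,uec] -> 7 lines: ibl wnqh fezoj lhk uec nso bxje
Hunk 3: at line 1 remove [fezoj,lhk] add [pjlu] -> 6 lines: ibl wnqh pjlu uec nso bxje
Final line count: 6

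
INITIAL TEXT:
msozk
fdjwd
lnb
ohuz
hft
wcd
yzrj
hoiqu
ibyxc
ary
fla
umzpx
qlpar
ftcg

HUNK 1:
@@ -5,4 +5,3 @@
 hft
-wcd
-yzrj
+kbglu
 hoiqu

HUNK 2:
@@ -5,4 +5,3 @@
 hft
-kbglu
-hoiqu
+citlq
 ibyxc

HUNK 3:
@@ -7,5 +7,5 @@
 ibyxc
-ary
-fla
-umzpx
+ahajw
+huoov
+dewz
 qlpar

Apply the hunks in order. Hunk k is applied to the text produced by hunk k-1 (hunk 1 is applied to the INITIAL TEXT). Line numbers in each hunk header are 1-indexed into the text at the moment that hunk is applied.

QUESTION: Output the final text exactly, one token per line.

Hunk 1: at line 5 remove [wcd,yzrj] add [kbglu] -> 13 lines: msozk fdjwd lnb ohuz hft kbglu hoiqu ibyxc ary fla umzpx qlpar ftcg
Hunk 2: at line 5 remove [kbglu,hoiqu] add [citlq] -> 12 lines: msozk fdjwd lnb ohuz hft citlq ibyxc ary fla umzpx qlpar ftcg
Hunk 3: at line 7 remove [ary,fla,umzpx] add [ahajw,huoov,dewz] -> 12 lines: msozk fdjwd lnb ohuz hft citlq ibyxc ahajw huoov dewz qlpar ftcg

Answer: msozk
fdjwd
lnb
ohuz
hft
citlq
ibyxc
ahajw
huoov
dewz
qlpar
ftcg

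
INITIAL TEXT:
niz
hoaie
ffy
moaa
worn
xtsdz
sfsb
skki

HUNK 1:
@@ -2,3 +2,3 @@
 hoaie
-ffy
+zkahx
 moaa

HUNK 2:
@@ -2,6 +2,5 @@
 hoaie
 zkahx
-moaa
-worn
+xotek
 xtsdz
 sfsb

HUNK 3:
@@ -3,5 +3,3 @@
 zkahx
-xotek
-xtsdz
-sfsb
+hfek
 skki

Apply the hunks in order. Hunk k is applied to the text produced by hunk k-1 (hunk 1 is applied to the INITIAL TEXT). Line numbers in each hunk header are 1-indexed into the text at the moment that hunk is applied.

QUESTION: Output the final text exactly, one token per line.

Hunk 1: at line 2 remove [ffy] add [zkahx] -> 8 lines: niz hoaie zkahx moaa worn xtsdz sfsb skki
Hunk 2: at line 2 remove [moaa,worn] add [xotek] -> 7 lines: niz hoaie zkahx xotek xtsdz sfsb skki
Hunk 3: at line 3 remove [xotek,xtsdz,sfsb] add [hfek] -> 5 lines: niz hoaie zkahx hfek skki

Answer: niz
hoaie
zkahx
hfek
skki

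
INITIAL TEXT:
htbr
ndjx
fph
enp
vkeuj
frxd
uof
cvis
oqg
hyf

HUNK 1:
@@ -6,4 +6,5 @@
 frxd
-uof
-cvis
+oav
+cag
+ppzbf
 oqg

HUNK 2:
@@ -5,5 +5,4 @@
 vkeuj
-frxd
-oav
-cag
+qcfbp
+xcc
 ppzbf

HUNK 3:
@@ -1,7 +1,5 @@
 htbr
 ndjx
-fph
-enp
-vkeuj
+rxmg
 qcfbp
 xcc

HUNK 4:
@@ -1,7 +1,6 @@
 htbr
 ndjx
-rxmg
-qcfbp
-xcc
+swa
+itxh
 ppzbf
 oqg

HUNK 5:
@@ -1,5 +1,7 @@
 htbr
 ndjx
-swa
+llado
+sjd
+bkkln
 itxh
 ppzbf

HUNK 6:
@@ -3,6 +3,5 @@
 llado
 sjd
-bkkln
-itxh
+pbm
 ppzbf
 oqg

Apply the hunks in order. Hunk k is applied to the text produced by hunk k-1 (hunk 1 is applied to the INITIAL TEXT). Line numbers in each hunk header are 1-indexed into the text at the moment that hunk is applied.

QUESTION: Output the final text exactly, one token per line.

Hunk 1: at line 6 remove [uof,cvis] add [oav,cag,ppzbf] -> 11 lines: htbr ndjx fph enp vkeuj frxd oav cag ppzbf oqg hyf
Hunk 2: at line 5 remove [frxd,oav,cag] add [qcfbp,xcc] -> 10 lines: htbr ndjx fph enp vkeuj qcfbp xcc ppzbf oqg hyf
Hunk 3: at line 1 remove [fph,enp,vkeuj] add [rxmg] -> 8 lines: htbr ndjx rxmg qcfbp xcc ppzbf oqg hyf
Hunk 4: at line 1 remove [rxmg,qcfbp,xcc] add [swa,itxh] -> 7 lines: htbr ndjx swa itxh ppzbf oqg hyf
Hunk 5: at line 1 remove [swa] add [llado,sjd,bkkln] -> 9 lines: htbr ndjx llado sjd bkkln itxh ppzbf oqg hyf
Hunk 6: at line 3 remove [bkkln,itxh] add [pbm] -> 8 lines: htbr ndjx llado sjd pbm ppzbf oqg hyf

Answer: htbr
ndjx
llado
sjd
pbm
ppzbf
oqg
hyf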